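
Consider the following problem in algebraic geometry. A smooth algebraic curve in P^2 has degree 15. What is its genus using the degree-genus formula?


Using the genus formula for smooth plane curves:
g = (d-1)(d-2)/2
g = (15-1)(15-2)/2
g = 14*13/2
g = 182/2 = 91

91


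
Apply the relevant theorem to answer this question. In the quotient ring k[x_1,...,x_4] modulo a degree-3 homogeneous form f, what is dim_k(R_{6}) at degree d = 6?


For R = k[x_1,...,x_n]/(f) with f homogeneous of degree e:
The Hilbert series is (1 - t^e)/(1 - t)^n.
So h(d) = C(d+n-1, n-1) - C(d-e+n-1, n-1) for d >= e.
With n=4, e=3, d=6:
C(6+4-1, 4-1) = C(9, 3) = 84
C(6-3+4-1, 4-1) = C(6, 3) = 20
h(6) = 84 - 20 = 64

64


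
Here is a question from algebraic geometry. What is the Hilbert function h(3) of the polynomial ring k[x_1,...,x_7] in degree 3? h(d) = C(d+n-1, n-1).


The Hilbert function for the polynomial ring in 7 variables is:
h(d) = C(d+n-1, n-1)
h(3) = C(3+7-1, 7-1) = C(9, 6)
= 9! / (6! * 3!)
= 84

84


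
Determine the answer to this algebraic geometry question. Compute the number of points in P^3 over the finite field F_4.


P^3(F_4) has (q^(n+1) - 1)/(q - 1) points.
= 4^3 + 4^2 + 4^1 + 4^0
= 64 + 16 + 4 + 1
= 85

85


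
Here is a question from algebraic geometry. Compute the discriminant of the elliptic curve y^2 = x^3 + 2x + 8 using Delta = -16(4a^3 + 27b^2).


Compute each component:
4a^3 = 4*2^3 = 4*8 = 32
27b^2 = 27*8^2 = 27*64 = 1728
4a^3 + 27b^2 = 32 + 1728 = 1760
Delta = -16*1760 = -28160

-28160


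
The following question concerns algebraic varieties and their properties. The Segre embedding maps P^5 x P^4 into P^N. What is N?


The Segre embedding maps P^m x P^n into P^N via
all products of coordinates from each factor.
N = (m+1)(n+1) - 1
N = (5+1)(4+1) - 1
N = 6*5 - 1
N = 30 - 1 = 29

29


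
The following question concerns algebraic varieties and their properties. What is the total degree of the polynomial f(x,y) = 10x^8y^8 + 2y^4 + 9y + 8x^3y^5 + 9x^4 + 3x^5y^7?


Examine each term for its total degree (sum of exponents).
  Term '10x^8y^8' has total degree 8+8 = 16.
  Term '2y^4' has total degree 0+4 = 4.
  Term '9y' has total degree 0+1 = 1.
  Term '8x^3y^5' has total degree 3+5 = 8.
  Term '9x^4' has total degree 4+0 = 4.
  Term '3x^5y^7' has total degree 5+7 = 12.
The maximum total degree among all terms is 16.

16


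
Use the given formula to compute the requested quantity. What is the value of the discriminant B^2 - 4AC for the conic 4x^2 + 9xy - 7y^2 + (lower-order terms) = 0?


The discriminant of a conic Ax^2 + Bxy + Cy^2 + ... = 0 is B^2 - 4AC.
B^2 = 9^2 = 81
4AC = 4*4*(-7) = -112
Discriminant = 81 + 112 = 193

193


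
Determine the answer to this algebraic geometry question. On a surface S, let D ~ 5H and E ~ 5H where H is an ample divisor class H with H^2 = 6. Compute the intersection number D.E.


Using bilinearity of the intersection pairing on a surface S:
(aH).(bH) = ab * (H.H)
We have H^2 = 6.
D.E = (5H).(5H) = 5*5*6
= 25*6
= 150

150


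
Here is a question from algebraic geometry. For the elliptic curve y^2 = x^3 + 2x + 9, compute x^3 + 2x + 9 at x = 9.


Compute x^3 + 2x + 9 at x = 9:
x^3 = 9^3 = 729
2*x = 2*9 = 18
Sum: 729 + 18 + 9 = 756

756


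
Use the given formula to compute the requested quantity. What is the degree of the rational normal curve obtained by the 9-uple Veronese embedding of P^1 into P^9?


The rational normal curve in P^9 is the image of P^1 under the 9-uple Veronese.
A general hyperplane in P^9 pulls back to a degree-9 form on P^1, which has 9 zeros,
so the curve meets a general hyperplane in 9 points. Degree = 9.

9


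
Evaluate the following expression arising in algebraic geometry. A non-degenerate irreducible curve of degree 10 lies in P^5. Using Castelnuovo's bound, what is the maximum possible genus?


Castelnuovo's bound: write d - 1 = m(r-1) + epsilon with 0 <= epsilon < r-1.
d - 1 = 10 - 1 = 9
r - 1 = 5 - 1 = 4
9 = 2*4 + 1, so m = 2, epsilon = 1
pi(d, r) = m(m-1)(r-1)/2 + m*epsilon
= 2*1*4/2 + 2*1
= 8/2 + 2
= 4 + 2 = 6

6


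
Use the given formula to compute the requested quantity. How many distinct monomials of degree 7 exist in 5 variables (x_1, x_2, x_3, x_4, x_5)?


The number of degree-7 monomials in 5 variables is C(d+n-1, n-1).
= C(7+5-1, 5-1) = C(11, 4)
= 330

330


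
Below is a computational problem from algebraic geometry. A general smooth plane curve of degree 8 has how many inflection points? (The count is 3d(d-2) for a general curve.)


For a general smooth plane curve C of degree d, the inflection points are
the intersection of C with its Hessian curve, which has degree 3(d-2).
By Bezout, the total intersection number is d * 3(d-2) = 8 * 18 = 144.
For a general curve every flex is ordinary, so each contributes
multiplicity 1 to C·Hess(C), and the number of distinct inflection
points is 3d(d-2).
Inflection points = 3*8*(8-2) = 3*8*6 = 144

144


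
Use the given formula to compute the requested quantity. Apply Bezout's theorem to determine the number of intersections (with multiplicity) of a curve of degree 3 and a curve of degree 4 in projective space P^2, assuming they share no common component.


Bezout's theorem states the intersection count equals the product of degrees.
Intersection count = 3 * 4 = 12

12


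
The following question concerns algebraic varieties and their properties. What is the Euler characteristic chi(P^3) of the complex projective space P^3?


The complex projective space P^3 has one cell in each even real dimension 0, 2, ..., 6.
The cohomology groups are H^{2k}(P^3) = Z for k = 0,...,3, and 0 otherwise.
Euler characteristic = sum of Betti numbers = 1 per even-dimensional cohomology group.
chi(P^3) = 3 + 1 = 4

4


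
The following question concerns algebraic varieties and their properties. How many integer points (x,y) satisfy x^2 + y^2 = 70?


Systematically check integer values of x where x^2 <= 70.
For each valid x, check if 70 - x^2 is a perfect square.
Total integer solutions found: 0

0


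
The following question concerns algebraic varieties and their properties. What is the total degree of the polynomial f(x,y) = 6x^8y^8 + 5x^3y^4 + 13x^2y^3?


Examine each term for its total degree (sum of exponents).
  Term '6x^8y^8' has total degree 8+8 = 16.
  Term '5x^3y^4' has total degree 3+4 = 7.
  Term '13x^2y^3' has total degree 2+3 = 5.
The maximum total degree among all terms is 16.

16


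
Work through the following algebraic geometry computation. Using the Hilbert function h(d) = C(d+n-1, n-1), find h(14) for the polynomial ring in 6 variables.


The Hilbert function for the polynomial ring in 6 variables is:
h(d) = C(d+n-1, n-1)
h(14) = C(14+6-1, 6-1) = C(19, 5)
= 19! / (5! * 14!)
= 11628

11628


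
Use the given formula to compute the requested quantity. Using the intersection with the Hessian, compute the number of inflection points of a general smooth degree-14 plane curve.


For a general smooth plane curve C of degree d, the inflection points are
the intersection of C with its Hessian curve, which has degree 3(d-2).
By Bezout, the total intersection number is d * 3(d-2) = 14 * 36 = 504.
For a general curve every flex is ordinary, so each contributes
multiplicity 1 to C·Hess(C), and the number of distinct inflection
points is 3d(d-2).
Inflection points = 3*14*(14-2) = 3*14*12 = 504

504


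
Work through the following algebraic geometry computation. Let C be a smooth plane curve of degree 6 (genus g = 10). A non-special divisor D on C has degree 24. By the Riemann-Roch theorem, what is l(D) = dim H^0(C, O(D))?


First, compute the genus of a smooth plane curve of degree 6:
g = (d-1)(d-2)/2 = (6-1)(6-2)/2 = 10
For a non-special divisor D (i.e., h^1(D) = 0), Riemann-Roch gives:
l(D) = deg(D) - g + 1
Since deg(D) = 24 >= 2g - 1 = 19, D is non-special.
l(D) = 24 - 10 + 1 = 15

15


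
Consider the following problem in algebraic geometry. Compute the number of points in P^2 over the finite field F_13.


P^2(F_13) has (q^(n+1) - 1)/(q - 1) points.
= 13^2 + 13^1 + 13^0
= 169 + 13 + 1
= 183

183


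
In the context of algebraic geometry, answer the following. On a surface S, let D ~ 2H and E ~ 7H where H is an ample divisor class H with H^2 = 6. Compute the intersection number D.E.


Using bilinearity of the intersection pairing on a surface S:
(aH).(bH) = ab * (H.H)
We have H^2 = 6.
D.E = (2H).(7H) = 2*7*6
= 14*6
= 84

84


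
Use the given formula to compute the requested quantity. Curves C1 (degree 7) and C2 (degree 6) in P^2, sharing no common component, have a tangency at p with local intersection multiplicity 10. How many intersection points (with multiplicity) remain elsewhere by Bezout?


By Bezout's theorem, the total intersection number is d1 * d2.
Total = 7 * 6 = 42
Intersection multiplicity at p = 10
Remaining intersections = 42 - 10 = 32

32


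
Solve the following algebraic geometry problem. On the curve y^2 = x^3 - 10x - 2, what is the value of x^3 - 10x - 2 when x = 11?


Compute x^3 - 10x - 2 at x = 11:
x^3 = 11^3 = 1331
(-10)*x = (-10)*11 = -110
Sum: 1331 - 110 - 2 = 1219

1219


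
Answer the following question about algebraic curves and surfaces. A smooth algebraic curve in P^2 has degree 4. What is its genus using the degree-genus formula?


Using the genus formula for smooth plane curves:
g = (d-1)(d-2)/2
g = (4-1)(4-2)/2
g = 3*2/2
g = 6/2 = 3

3


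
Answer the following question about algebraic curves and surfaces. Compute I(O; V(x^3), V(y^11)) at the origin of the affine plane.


The intersection multiplicity of V(x^a) and V(y^b) at the origin is:
I(O; V(x^3), V(y^11)) = dim_k(k[x,y]/(x^3, y^11))
A basis for k[x,y]/(x^3, y^11) is the set of monomials x^i * y^j
where 0 <= i < 3 and 0 <= j < 11.
The number of such monomials is 3 * 11 = 33

33


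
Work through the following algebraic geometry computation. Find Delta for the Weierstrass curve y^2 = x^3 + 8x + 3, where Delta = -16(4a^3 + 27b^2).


Compute each component:
4a^3 = 4*8^3 = 4*512 = 2048
27b^2 = 27*3^2 = 27*9 = 243
4a^3 + 27b^2 = 2048 + 243 = 2291
Delta = -16*2291 = -36656

-36656


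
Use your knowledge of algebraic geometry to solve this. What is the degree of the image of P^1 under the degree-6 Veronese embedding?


The Veronese variety v_6(P^1) has degree d^r.
d^r = 6^1 = 6

6


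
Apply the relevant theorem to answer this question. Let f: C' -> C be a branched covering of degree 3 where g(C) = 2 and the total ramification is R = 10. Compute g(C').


Riemann-Hurwitz formula: 2g' - 2 = d(2g - 2) + R
Given: d = 3, g = 2, R = 10
2g' - 2 = 3*(2*2 - 2) + 10
2g' - 2 = 3*2 + 10
2g' - 2 = 6 + 10 = 16
2g' = 18
g' = 9

9


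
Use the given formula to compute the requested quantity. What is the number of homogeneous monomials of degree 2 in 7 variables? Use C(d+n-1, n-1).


The number of degree-2 monomials in 7 variables is C(d+n-1, n-1).
= C(2+7-1, 7-1) = C(8, 6)
= 28

28


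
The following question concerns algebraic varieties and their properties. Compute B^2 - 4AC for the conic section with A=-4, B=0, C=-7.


The discriminant of a conic Ax^2 + Bxy + Cy^2 + ... = 0 is B^2 - 4AC.
B^2 = 0^2 = 0
4AC = 4*(-4)*(-7) = 112
Discriminant = 0 - 112 = -112

-112


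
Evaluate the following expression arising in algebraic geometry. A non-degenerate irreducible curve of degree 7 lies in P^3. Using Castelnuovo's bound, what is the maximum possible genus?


Castelnuovo's bound: write d - 1 = m(r-1) + epsilon with 0 <= epsilon < r-1.
d - 1 = 7 - 1 = 6
r - 1 = 3 - 1 = 2
6 = 3*2 + 0, so m = 3, epsilon = 0
pi(d, r) = m(m-1)(r-1)/2 + m*epsilon
= 3*2*2/2 + 3*0
= 12/2 + 0
= 6 + 0 = 6

6


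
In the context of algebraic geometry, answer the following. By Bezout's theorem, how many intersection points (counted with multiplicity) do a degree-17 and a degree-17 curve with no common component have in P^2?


Bezout's theorem states the intersection count equals the product of degrees.
Intersection count = 17 * 17 = 289

289


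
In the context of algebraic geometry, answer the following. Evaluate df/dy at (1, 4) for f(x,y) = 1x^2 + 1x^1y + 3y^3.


df/dy = 1*x^1 + 3*3*y^2
At (1,4): 1*1^1 + 3*3*4^2
= 1 + 144
= 145

145


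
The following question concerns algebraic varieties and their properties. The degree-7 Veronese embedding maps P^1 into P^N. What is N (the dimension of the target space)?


The Veronese embedding v_d: P^n -> P^N maps each point to all
degree-d monomials in n+1 homogeneous coordinates.
N = C(n+d, d) - 1
N = C(1+7, 7) - 1
N = C(8, 7) - 1
C(8, 7) = 8
N = 8 - 1 = 7

7


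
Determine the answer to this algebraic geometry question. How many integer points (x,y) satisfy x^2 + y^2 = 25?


Systematically check integer values of x where x^2 <= 25.
For each valid x, check if 25 - x^2 is a perfect square.
x=0: 25 - 0 = 25, sqrt = 5 (valid)
x=3: 25 - 9 = 16, sqrt = 4 (valid)
x=4: 25 - 16 = 9, sqrt = 3 (valid)
x=5: 25 - 25 = 0, sqrt = 0 (valid)
Total integer solutions found: 12

12


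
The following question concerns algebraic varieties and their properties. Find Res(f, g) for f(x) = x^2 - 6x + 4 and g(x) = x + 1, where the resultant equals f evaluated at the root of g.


For Res(f, x - c), we evaluate f at x = c.
f(-1) = (-1)^2 - 6*(-1) + 4
= 1 + 6 + 4
= 7 + 4 = 11
Res(f, g) = 11

11


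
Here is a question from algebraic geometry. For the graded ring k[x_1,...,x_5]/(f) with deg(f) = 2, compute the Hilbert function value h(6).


For R = k[x_1,...,x_n]/(f) with f homogeneous of degree e:
The Hilbert series is (1 - t^e)/(1 - t)^n.
So h(d) = C(d+n-1, n-1) - C(d-e+n-1, n-1) for d >= e.
With n=5, e=2, d=6:
C(6+5-1, 5-1) = C(10, 4) = 210
C(6-2+5-1, 5-1) = C(8, 4) = 70
h(6) = 210 - 70 = 140

140


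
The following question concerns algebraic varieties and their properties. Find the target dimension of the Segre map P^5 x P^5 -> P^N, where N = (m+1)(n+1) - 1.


The Segre embedding maps P^m x P^n into P^N via
all products of coordinates from each factor.
N = (m+1)(n+1) - 1
N = (5+1)(5+1) - 1
N = 6*6 - 1
N = 36 - 1 = 35

35


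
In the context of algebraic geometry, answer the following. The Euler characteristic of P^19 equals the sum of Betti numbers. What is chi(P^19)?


The complex projective space P^19 has one cell in each even real dimension 0, 2, ..., 38.
The cohomology groups are H^{2k}(P^19) = Z for k = 0,...,19, and 0 otherwise.
Euler characteristic = sum of Betti numbers = 1 per even-dimensional cohomology group.
chi(P^19) = 19 + 1 = 20

20


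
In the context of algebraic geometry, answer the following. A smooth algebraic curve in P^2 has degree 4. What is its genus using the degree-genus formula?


Using the genus formula for smooth plane curves:
g = (d-1)(d-2)/2
g = (4-1)(4-2)/2
g = 3*2/2
g = 6/2 = 3

3


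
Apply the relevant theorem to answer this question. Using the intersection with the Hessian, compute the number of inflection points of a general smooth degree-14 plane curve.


For a general smooth plane curve C of degree d, the inflection points are
the intersection of C with its Hessian curve, which has degree 3(d-2).
By Bezout, the total intersection number is d * 3(d-2) = 14 * 36 = 504.
For a general curve every flex is ordinary, so each contributes
multiplicity 1 to C·Hess(C), and the number of distinct inflection
points is 3d(d-2).
Inflection points = 3*14*(14-2) = 3*14*12 = 504

504


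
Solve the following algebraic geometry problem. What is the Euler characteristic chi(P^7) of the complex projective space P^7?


The complex projective space P^7 has one cell in each even real dimension 0, 2, ..., 14.
The cohomology groups are H^{2k}(P^7) = Z for k = 0,...,7, and 0 otherwise.
Euler characteristic = sum of Betti numbers = 1 per even-dimensional cohomology group.
chi(P^7) = 7 + 1 = 8

8


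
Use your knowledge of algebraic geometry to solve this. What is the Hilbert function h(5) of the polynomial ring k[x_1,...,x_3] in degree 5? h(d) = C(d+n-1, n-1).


The Hilbert function for the polynomial ring in 3 variables is:
h(d) = C(d+n-1, n-1)
h(5) = C(5+3-1, 3-1) = C(7, 2)
= 7! / (2! * 5!)
= 21

21


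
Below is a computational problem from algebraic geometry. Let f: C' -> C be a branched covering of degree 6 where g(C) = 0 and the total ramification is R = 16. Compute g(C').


Riemann-Hurwitz formula: 2g' - 2 = d(2g - 2) + R
Given: d = 6, g = 0, R = 16
2g' - 2 = 6*(2*0 - 2) + 16
2g' - 2 = 6*(-2) + 16
2g' - 2 = -12 + 16 = 4
2g' = 6
g' = 3

3


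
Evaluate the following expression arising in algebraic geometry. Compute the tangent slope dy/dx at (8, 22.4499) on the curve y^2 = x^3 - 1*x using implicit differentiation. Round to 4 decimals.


Using implicit differentiation of y^2 = x^3 - 1*x:
2y * dy/dx = 3x^2 - 1
dy/dx = (3x^2 - 1)/(2y)
Numerator: 3*8^2 - 1 = 191
Denominator: 2*22.4499 = 44.8998
dy/dx = 191/44.8998 = 4.2539

4.2539


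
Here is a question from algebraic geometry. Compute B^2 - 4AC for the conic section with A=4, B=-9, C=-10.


The discriminant of a conic Ax^2 + Bxy + Cy^2 + ... = 0 is B^2 - 4AC.
B^2 = (-9)^2 = 81
4AC = 4*4*(-10) = -160
Discriminant = 81 + 160 = 241

241


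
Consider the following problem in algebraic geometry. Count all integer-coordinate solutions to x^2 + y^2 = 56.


Systematically check integer values of x where x^2 <= 56.
For each valid x, check if 56 - x^2 is a perfect square.
Total integer solutions found: 0

0


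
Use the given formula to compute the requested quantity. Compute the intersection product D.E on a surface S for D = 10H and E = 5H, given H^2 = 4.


Using bilinearity of the intersection pairing on a surface S:
(aH).(bH) = ab * (H.H)
We have H^2 = 4.
D.E = (10H).(5H) = 10*5*4
= 50*4
= 200

200


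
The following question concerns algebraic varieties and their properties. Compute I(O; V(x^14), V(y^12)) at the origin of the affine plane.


The intersection multiplicity of V(x^a) and V(y^b) at the origin is:
I(O; V(x^14), V(y^12)) = dim_k(k[x,y]/(x^14, y^12))
A basis for k[x,y]/(x^14, y^12) is the set of monomials x^i * y^j
where 0 <= i < 14 and 0 <= j < 12.
The number of such monomials is 14 * 12 = 168

168


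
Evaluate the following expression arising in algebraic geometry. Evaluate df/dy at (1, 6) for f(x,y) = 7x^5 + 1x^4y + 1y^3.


df/dy = 1*x^4 + 3*1*y^2
At (1,6): 1*1^4 + 3*1*6^2
= 1 + 108
= 109

109


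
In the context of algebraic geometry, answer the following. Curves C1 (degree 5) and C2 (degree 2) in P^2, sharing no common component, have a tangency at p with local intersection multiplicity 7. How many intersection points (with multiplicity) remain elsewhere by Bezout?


By Bezout's theorem, the total intersection number is d1 * d2.
Total = 5 * 2 = 10
Intersection multiplicity at p = 7
Remaining intersections = 10 - 7 = 3

3


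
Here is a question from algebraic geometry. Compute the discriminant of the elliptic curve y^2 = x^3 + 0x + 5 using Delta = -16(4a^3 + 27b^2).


Compute each component:
4a^3 = 4*0^3 = 4*0 = 0
27b^2 = 27*5^2 = 27*25 = 675
4a^3 + 27b^2 = 0 + 675 = 675
Delta = -16*675 = -10800

-10800


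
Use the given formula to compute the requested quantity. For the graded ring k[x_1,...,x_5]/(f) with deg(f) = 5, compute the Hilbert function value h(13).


For R = k[x_1,...,x_n]/(f) with f homogeneous of degree e:
The Hilbert series is (1 - t^e)/(1 - t)^n.
So h(d) = C(d+n-1, n-1) - C(d-e+n-1, n-1) for d >= e.
With n=5, e=5, d=13:
C(13+5-1, 5-1) = C(17, 4) = 2380
C(13-5+5-1, 5-1) = C(12, 4) = 495
h(13) = 2380 - 495 = 1885

1885


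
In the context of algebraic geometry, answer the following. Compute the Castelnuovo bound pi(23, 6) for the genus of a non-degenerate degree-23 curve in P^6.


Castelnuovo's bound: write d - 1 = m(r-1) + epsilon with 0 <= epsilon < r-1.
d - 1 = 23 - 1 = 22
r - 1 = 6 - 1 = 5
22 = 4*5 + 2, so m = 4, epsilon = 2
pi(d, r) = m(m-1)(r-1)/2 + m*epsilon
= 4*3*5/2 + 4*2
= 60/2 + 8
= 30 + 8 = 38

38


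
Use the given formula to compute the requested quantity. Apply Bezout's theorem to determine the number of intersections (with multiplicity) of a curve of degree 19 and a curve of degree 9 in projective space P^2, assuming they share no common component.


Bezout's theorem states the intersection count equals the product of degrees.
Intersection count = 19 * 9 = 171

171


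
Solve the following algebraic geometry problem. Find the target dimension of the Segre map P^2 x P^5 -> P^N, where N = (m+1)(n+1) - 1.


The Segre embedding maps P^m x P^n into P^N via
all products of coordinates from each factor.
N = (m+1)(n+1) - 1
N = (2+1)(5+1) - 1
N = 3*6 - 1
N = 18 - 1 = 17

17


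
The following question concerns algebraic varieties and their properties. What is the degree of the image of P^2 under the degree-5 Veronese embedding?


The Veronese variety v_5(P^2) has degree d^r.
d^r = 5^2 = 25

25


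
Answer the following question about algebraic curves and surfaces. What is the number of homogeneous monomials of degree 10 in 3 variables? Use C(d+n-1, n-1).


The number of degree-10 monomials in 3 variables is C(d+n-1, n-1).
= C(10+3-1, 3-1) = C(12, 2)
= 66

66


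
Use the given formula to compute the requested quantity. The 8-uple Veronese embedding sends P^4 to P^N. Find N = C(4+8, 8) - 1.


The Veronese embedding v_d: P^n -> P^N maps each point to all
degree-d monomials in n+1 homogeneous coordinates.
N = C(n+d, d) - 1
N = C(4+8, 8) - 1
N = C(12, 8) - 1
C(12, 8) = 495
N = 495 - 1 = 494

494


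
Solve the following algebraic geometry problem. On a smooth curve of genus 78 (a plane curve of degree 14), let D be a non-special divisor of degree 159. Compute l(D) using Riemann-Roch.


First, compute the genus of a smooth plane curve of degree 14:
g = (d-1)(d-2)/2 = (14-1)(14-2)/2 = 78
For a non-special divisor D (i.e., h^1(D) = 0), Riemann-Roch gives:
l(D) = deg(D) - g + 1
Since deg(D) = 159 >= 2g - 1 = 155, D is non-special.
l(D) = 159 - 78 + 1 = 82

82


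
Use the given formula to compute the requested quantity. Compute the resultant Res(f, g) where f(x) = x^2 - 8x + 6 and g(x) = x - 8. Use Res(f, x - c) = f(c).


For Res(f, x - c), we evaluate f at x = c.
f(8) = 8^2 - 8*8 + 6
= 64 - 64 + 6
= 0 + 6 = 6
Res(f, g) = 6

6


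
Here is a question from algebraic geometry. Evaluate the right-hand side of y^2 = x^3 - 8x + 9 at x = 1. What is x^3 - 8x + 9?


Compute x^3 - 8x + 9 at x = 1:
x^3 = 1^3 = 1
(-8)*x = (-8)*1 = -8
Sum: 1 - 8 + 9 = 2

2


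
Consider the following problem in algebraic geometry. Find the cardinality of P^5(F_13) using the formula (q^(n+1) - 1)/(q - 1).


P^5(F_13) has (q^(n+1) - 1)/(q - 1) points.
= 13^5 + 13^4 + 13^3 + 13^2 + 13^1 + 13^0
= 371293 + 28561 + 2197 + 169 + 13 + 1
= 402234

402234


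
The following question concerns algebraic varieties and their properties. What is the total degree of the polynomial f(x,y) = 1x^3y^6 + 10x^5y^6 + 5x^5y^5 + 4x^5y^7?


Examine each term for its total degree (sum of exponents).
  Term '1x^3y^6' has total degree 3+6 = 9.
  Term '10x^5y^6' has total degree 5+6 = 11.
  Term '5x^5y^5' has total degree 5+5 = 10.
  Term '4x^5y^7' has total degree 5+7 = 12.
The maximum total degree among all terms is 12.

12


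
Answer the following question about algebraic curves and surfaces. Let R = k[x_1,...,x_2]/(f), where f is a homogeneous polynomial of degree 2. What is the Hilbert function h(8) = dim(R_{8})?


For R = k[x_1,...,x_n]/(f) with f homogeneous of degree e:
The Hilbert series is (1 - t^e)/(1 - t)^n.
So h(d) = C(d+n-1, n-1) - C(d-e+n-1, n-1) for d >= e.
With n=2, e=2, d=8:
C(8+2-1, 2-1) = C(9, 1) = 9
C(8-2+2-1, 2-1) = C(7, 1) = 7
h(8) = 9 - 7 = 2

2


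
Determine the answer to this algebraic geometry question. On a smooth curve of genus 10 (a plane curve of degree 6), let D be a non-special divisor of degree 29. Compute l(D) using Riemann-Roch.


First, compute the genus of a smooth plane curve of degree 6:
g = (d-1)(d-2)/2 = (6-1)(6-2)/2 = 10
For a non-special divisor D (i.e., h^1(D) = 0), Riemann-Roch gives:
l(D) = deg(D) - g + 1
Since deg(D) = 29 >= 2g - 1 = 19, D is non-special.
l(D) = 29 - 10 + 1 = 20

20


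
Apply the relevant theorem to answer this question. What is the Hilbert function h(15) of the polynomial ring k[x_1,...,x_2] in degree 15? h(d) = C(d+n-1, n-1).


The Hilbert function for the polynomial ring in 2 variables is:
h(d) = C(d+n-1, n-1)
h(15) = C(15+2-1, 2-1) = C(16, 1)
= 16! / (1! * 15!)
= 16

16


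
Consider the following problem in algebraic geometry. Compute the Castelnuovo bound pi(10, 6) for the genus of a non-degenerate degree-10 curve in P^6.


Castelnuovo's bound: write d - 1 = m(r-1) + epsilon with 0 <= epsilon < r-1.
d - 1 = 10 - 1 = 9
r - 1 = 6 - 1 = 5
9 = 1*5 + 4, so m = 1, epsilon = 4
pi(d, r) = m(m-1)(r-1)/2 + m*epsilon
= 1*0*5/2 + 1*4
= 0/2 + 4
= 0 + 4 = 4

4


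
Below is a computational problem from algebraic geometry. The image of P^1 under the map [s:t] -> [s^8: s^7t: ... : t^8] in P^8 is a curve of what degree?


The rational normal curve in P^8 is the image of P^1 under the 8-uple Veronese.
A general hyperplane in P^8 pulls back to a degree-8 form on P^1, which has 8 zeros,
so the curve meets a general hyperplane in 8 points. Degree = 8.

8


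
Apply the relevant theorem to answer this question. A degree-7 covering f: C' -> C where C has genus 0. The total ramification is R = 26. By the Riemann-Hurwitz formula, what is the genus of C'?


Riemann-Hurwitz formula: 2g' - 2 = d(2g - 2) + R
Given: d = 7, g = 0, R = 26
2g' - 2 = 7*(2*0 - 2) + 26
2g' - 2 = 7*(-2) + 26
2g' - 2 = -14 + 26 = 12
2g' = 14
g' = 7

7


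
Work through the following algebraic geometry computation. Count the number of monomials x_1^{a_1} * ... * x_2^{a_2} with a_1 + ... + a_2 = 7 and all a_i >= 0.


The number of degree-7 monomials in 2 variables is C(d+n-1, n-1).
= C(7+2-1, 2-1) = C(8, 1)
= 8

8


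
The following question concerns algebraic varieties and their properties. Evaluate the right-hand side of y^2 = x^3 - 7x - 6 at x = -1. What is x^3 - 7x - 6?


Compute x^3 - 7x - 6 at x = -1:
x^3 = (-1)^3 = -1
(-7)*x = (-7)*(-1) = 7
Sum: -1 + 7 - 6 = 0

0


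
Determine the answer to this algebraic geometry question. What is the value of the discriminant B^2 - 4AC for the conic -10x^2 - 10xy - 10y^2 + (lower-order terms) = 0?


The discriminant of a conic Ax^2 + Bxy + Cy^2 + ... = 0 is B^2 - 4AC.
B^2 = (-10)^2 = 100
4AC = 4*(-10)*(-10) = 400
Discriminant = 100 - 400 = -300

-300


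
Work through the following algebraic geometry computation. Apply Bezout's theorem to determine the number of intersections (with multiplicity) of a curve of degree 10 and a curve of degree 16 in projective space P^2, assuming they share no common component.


Bezout's theorem states the intersection count equals the product of degrees.
Intersection count = 10 * 16 = 160

160


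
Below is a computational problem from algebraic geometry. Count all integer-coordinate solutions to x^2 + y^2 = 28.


Systematically check integer values of x where x^2 <= 28.
For each valid x, check if 28 - x^2 is a perfect square.
Total integer solutions found: 0

0


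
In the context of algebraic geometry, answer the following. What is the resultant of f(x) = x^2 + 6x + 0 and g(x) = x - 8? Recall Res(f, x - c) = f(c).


For Res(f, x - c), we evaluate f at x = c.
f(8) = 8^2 + 6*8 + 0
= 64 + 48 + 0
= 112 + 0 = 112
Res(f, g) = 112

112


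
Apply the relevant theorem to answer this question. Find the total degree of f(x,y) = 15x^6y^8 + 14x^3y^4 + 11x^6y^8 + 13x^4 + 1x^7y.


Examine each term for its total degree (sum of exponents).
  Term '15x^6y^8' has total degree 6+8 = 14.
  Term '14x^3y^4' has total degree 3+4 = 7.
  Term '11x^6y^8' has total degree 6+8 = 14.
  Term '13x^4' has total degree 4+0 = 4.
  Term '1x^7y' has total degree 7+1 = 8.
The maximum total degree among all terms is 14.

14


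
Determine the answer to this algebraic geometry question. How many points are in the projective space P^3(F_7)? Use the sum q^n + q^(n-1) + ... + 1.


P^3(F_7) has (q^(n+1) - 1)/(q - 1) points.
= 7^3 + 7^2 + 7^1 + 7^0
= 343 + 49 + 7 + 1
= 400

400


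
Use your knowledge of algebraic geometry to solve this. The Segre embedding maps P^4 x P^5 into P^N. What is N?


The Segre embedding maps P^m x P^n into P^N via
all products of coordinates from each factor.
N = (m+1)(n+1) - 1
N = (4+1)(5+1) - 1
N = 5*6 - 1
N = 30 - 1 = 29

29


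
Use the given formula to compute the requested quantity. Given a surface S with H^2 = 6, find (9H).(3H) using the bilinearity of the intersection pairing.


Using bilinearity of the intersection pairing on a surface S:
(aH).(bH) = ab * (H.H)
We have H^2 = 6.
D.E = (9H).(3H) = 9*3*6
= 27*6
= 162

162


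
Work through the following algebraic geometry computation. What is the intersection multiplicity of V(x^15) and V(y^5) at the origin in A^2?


The intersection multiplicity of V(x^a) and V(y^b) at the origin is:
I(O; V(x^15), V(y^5)) = dim_k(k[x,y]/(x^15, y^5))
A basis for k[x,y]/(x^15, y^5) is the set of monomials x^i * y^j
where 0 <= i < 15 and 0 <= j < 5.
The number of such monomials is 15 * 5 = 75

75


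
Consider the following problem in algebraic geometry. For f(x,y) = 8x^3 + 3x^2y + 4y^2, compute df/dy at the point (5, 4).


df/dy = 3*x^2 + 2*4*y^1
At (5,4): 3*5^2 + 2*4*4^1
= 75 + 32
= 107

107


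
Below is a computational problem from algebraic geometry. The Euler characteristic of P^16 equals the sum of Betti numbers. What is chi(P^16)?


The complex projective space P^16 has one cell in each even real dimension 0, 2, ..., 32.
The cohomology groups are H^{2k}(P^16) = Z for k = 0,...,16, and 0 otherwise.
Euler characteristic = sum of Betti numbers = 1 per even-dimensional cohomology group.
chi(P^16) = 16 + 1 = 17

17


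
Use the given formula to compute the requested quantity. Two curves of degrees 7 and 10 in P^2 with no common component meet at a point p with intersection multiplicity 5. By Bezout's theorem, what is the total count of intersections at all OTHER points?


By Bezout's theorem, the total intersection number is d1 * d2.
Total = 7 * 10 = 70
Intersection multiplicity at p = 5
Remaining intersections = 70 - 5 = 65

65


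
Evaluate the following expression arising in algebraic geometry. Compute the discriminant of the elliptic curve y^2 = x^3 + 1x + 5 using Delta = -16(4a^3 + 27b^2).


Compute each component:
4a^3 = 4*1^3 = 4*1 = 4
27b^2 = 27*5^2 = 27*25 = 675
4a^3 + 27b^2 = 4 + 675 = 679
Delta = -16*679 = -10864

-10864


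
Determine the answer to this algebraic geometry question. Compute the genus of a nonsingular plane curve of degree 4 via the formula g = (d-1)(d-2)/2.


Using the genus formula for smooth plane curves:
g = (d-1)(d-2)/2
g = (4-1)(4-2)/2
g = 3*2/2
g = 6/2 = 3

3


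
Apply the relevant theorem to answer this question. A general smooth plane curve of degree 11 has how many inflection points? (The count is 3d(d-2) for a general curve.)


For a general smooth plane curve C of degree d, the inflection points are
the intersection of C with its Hessian curve, which has degree 3(d-2).
By Bezout, the total intersection number is d * 3(d-2) = 11 * 27 = 297.
For a general curve every flex is ordinary, so each contributes
multiplicity 1 to C·Hess(C), and the number of distinct inflection
points is 3d(d-2).
Inflection points = 3*11*(11-2) = 3*11*9 = 297

297


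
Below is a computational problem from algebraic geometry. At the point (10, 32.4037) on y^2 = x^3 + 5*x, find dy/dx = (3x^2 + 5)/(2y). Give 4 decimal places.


Using implicit differentiation of y^2 = x^3 + 5*x:
2y * dy/dx = 3x^2 + 5
dy/dx = (3x^2 + 5)/(2y)
Numerator: 3*10^2 + 5 = 305
Denominator: 2*32.4037 = 64.8074
dy/dx = 305/64.8074 = 4.7063

4.7063


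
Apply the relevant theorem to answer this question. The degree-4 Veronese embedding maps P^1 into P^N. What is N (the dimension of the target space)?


The Veronese embedding v_d: P^n -> P^N maps each point to all
degree-d monomials in n+1 homogeneous coordinates.
N = C(n+d, d) - 1
N = C(1+4, 4) - 1
N = C(5, 4) - 1
C(5, 4) = 5
N = 5 - 1 = 4

4


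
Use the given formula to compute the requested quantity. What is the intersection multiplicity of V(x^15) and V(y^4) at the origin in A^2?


The intersection multiplicity of V(x^a) and V(y^b) at the origin is:
I(O; V(x^15), V(y^4)) = dim_k(k[x,y]/(x^15, y^4))
A basis for k[x,y]/(x^15, y^4) is the set of monomials x^i * y^j
where 0 <= i < 15 and 0 <= j < 4.
The number of such monomials is 15 * 4 = 60

60


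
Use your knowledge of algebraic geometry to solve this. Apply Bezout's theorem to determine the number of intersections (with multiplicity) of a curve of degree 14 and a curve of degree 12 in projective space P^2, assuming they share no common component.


Bezout's theorem states the intersection count equals the product of degrees.
Intersection count = 14 * 12 = 168

168


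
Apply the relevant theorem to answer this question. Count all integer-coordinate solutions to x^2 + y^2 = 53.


Systematically check integer values of x where x^2 <= 53.
For each valid x, check if 53 - x^2 is a perfect square.
x=2: 53 - 4 = 49, sqrt = 7 (valid)
x=7: 53 - 49 = 4, sqrt = 2 (valid)
Total integer solutions found: 8

8


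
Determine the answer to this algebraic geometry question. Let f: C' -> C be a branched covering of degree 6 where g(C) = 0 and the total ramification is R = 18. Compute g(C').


Riemann-Hurwitz formula: 2g' - 2 = d(2g - 2) + R
Given: d = 6, g = 0, R = 18
2g' - 2 = 6*(2*0 - 2) + 18
2g' - 2 = 6*(-2) + 18
2g' - 2 = -12 + 18 = 6
2g' = 8
g' = 4

4


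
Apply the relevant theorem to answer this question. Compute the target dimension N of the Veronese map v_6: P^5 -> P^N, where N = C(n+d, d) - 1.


The Veronese embedding v_d: P^n -> P^N maps each point to all
degree-d monomials in n+1 homogeneous coordinates.
N = C(n+d, d) - 1
N = C(5+6, 6) - 1
N = C(11, 6) - 1
C(11, 6) = 462
N = 462 - 1 = 461

461


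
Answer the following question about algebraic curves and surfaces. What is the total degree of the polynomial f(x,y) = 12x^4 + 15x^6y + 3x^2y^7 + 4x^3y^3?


Examine each term for its total degree (sum of exponents).
  Term '12x^4' has total degree 4+0 = 4.
  Term '15x^6y' has total degree 6+1 = 7.
  Term '3x^2y^7' has total degree 2+7 = 9.
  Term '4x^3y^3' has total degree 3+3 = 6.
The maximum total degree among all terms is 9.

9


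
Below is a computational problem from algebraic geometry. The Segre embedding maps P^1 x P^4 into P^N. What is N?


The Segre embedding maps P^m x P^n into P^N via
all products of coordinates from each factor.
N = (m+1)(n+1) - 1
N = (1+1)(4+1) - 1
N = 2*5 - 1
N = 10 - 1 = 9

9


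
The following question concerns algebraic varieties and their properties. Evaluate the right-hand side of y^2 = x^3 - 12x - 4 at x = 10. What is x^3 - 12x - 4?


Compute x^3 - 12x - 4 at x = 10:
x^3 = 10^3 = 1000
(-12)*x = (-12)*10 = -120
Sum: 1000 - 120 - 4 = 876

876


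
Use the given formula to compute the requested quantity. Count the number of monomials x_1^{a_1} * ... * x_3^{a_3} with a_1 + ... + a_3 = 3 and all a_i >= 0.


The number of degree-3 monomials in 3 variables is C(d+n-1, n-1).
= C(3+3-1, 3-1) = C(5, 2)
= 10

10


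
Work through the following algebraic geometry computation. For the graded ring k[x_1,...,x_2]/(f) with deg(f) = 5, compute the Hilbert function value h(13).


For R = k[x_1,...,x_n]/(f) with f homogeneous of degree e:
The Hilbert series is (1 - t^e)/(1 - t)^n.
So h(d) = C(d+n-1, n-1) - C(d-e+n-1, n-1) for d >= e.
With n=2, e=5, d=13:
C(13+2-1, 2-1) = C(14, 1) = 14
C(13-5+2-1, 2-1) = C(9, 1) = 9
h(13) = 14 - 9 = 5

5


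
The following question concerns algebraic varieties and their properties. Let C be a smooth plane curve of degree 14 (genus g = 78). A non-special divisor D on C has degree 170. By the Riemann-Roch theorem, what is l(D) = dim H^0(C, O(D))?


First, compute the genus of a smooth plane curve of degree 14:
g = (d-1)(d-2)/2 = (14-1)(14-2)/2 = 78
For a non-special divisor D (i.e., h^1(D) = 0), Riemann-Roch gives:
l(D) = deg(D) - g + 1
Since deg(D) = 170 >= 2g - 1 = 155, D is non-special.
l(D) = 170 - 78 + 1 = 93

93


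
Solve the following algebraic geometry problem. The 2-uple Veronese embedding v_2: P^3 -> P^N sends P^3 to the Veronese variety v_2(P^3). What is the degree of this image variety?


The Veronese variety v_2(P^3) has degree d^r.
d^r = 2^3 = 8

8


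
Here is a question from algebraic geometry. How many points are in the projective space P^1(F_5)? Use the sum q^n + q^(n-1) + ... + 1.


P^1(F_5) has (q^(n+1) - 1)/(q - 1) points.
= 5^1 + 5^0
= 5 + 1
= 6

6


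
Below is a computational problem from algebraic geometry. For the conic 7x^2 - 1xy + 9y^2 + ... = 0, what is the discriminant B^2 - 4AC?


The discriminant of a conic Ax^2 + Bxy + Cy^2 + ... = 0 is B^2 - 4AC.
B^2 = (-1)^2 = 1
4AC = 4*7*9 = 252
Discriminant = 1 - 252 = -251

-251


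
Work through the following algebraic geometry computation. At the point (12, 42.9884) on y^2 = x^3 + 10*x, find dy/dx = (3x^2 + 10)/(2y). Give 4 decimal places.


Using implicit differentiation of y^2 = x^3 + 10*x:
2y * dy/dx = 3x^2 + 10
dy/dx = (3x^2 + 10)/(2y)
Numerator: 3*12^2 + 10 = 442
Denominator: 2*42.9884 = 85.9768
dy/dx = 442/85.9768 = 5.1409

5.1409


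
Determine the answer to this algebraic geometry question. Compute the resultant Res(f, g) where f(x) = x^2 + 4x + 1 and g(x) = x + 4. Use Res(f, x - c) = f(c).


For Res(f, x - c), we evaluate f at x = c.
f(-4) = (-4)^2 + 4*(-4) + 1
= 16 - 16 + 1
= 0 + 1 = 1
Res(f, g) = 1

1


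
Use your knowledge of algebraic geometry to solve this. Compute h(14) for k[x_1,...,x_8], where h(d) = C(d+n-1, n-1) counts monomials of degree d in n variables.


The Hilbert function for the polynomial ring in 8 variables is:
h(d) = C(d+n-1, n-1)
h(14) = C(14+8-1, 8-1) = C(21, 7)
= 21! / (7! * 14!)
= 116280

116280


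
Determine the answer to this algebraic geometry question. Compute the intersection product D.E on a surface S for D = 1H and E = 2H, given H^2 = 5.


Using bilinearity of the intersection pairing on a surface S:
(aH).(bH) = ab * (H.H)
We have H^2 = 5.
D.E = (1H).(2H) = 1*2*5
= 2*5
= 10

10


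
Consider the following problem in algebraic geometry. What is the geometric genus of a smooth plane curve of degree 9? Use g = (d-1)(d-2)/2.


Using the genus formula for smooth plane curves:
g = (d-1)(d-2)/2
g = (9-1)(9-2)/2
g = 8*7/2
g = 56/2 = 28

28


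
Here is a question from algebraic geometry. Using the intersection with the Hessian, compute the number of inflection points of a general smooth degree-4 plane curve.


For a general smooth plane curve C of degree d, the inflection points are
the intersection of C with its Hessian curve, which has degree 3(d-2).
By Bezout, the total intersection number is d * 3(d-2) = 4 * 6 = 24.
For a general curve every flex is ordinary, so each contributes
multiplicity 1 to C·Hess(C), and the number of distinct inflection
points is 3d(d-2).
Inflection points = 3*4*(4-2) = 3*4*2 = 24

24


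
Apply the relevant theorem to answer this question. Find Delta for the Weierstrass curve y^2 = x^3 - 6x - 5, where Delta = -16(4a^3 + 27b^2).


Compute each component:
4a^3 = 4*(-6)^3 = 4*(-216) = -864
27b^2 = 27*(-5)^2 = 27*25 = 675
4a^3 + 27b^2 = -864 + 675 = -189
Delta = -16*(-189) = 3024

3024


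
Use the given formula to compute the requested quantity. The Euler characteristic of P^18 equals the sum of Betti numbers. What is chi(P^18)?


The complex projective space P^18 has one cell in each even real dimension 0, 2, ..., 36.
The cohomology groups are H^{2k}(P^18) = Z for k = 0,...,18, and 0 otherwise.
Euler characteristic = sum of Betti numbers = 1 per even-dimensional cohomology group.
chi(P^18) = 18 + 1 = 19

19


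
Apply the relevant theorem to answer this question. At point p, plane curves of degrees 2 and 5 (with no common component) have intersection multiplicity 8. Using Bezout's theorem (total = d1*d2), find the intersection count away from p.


By Bezout's theorem, the total intersection number is d1 * d2.
Total = 2 * 5 = 10
Intersection multiplicity at p = 8
Remaining intersections = 10 - 8 = 2

2
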